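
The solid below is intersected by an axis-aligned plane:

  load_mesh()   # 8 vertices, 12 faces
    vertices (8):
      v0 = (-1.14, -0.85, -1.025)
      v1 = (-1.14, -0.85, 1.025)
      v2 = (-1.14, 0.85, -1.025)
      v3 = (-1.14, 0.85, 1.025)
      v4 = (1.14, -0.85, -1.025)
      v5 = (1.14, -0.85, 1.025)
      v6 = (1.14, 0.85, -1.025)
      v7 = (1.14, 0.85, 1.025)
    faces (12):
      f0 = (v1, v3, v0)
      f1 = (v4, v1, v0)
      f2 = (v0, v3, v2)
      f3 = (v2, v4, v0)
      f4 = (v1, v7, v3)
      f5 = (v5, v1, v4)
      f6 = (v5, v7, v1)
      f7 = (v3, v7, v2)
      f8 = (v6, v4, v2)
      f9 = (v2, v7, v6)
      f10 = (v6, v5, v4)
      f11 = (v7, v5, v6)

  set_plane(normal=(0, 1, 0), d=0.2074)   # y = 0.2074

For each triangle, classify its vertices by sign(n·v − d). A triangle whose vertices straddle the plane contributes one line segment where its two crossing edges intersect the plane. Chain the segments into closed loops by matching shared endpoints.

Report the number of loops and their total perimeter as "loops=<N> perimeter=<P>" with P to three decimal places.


loops=1 perimeter=8.660

Straddling triangles (8 of 12):
  (v1,v3,v0) [-+-] → (-1.14, 0.2074, 1.025)–(-1.14, 0.2074, 0.2501)  len=0.7749
  (v0,v3,v2) [-++] → (-1.14, 0.2074, 0.2501)–(-1.14, 0.2074, -1.025)  len=1.2751
  (v2,v4,v0) [+--] → (-0.27816, 0.2074, -1.025)–(-1.14, 0.2074, -1.025)  len=0.8618
  (v1,v7,v3) [-++] → (0.27816, 0.2074, 1.025)–(-1.14, 0.2074, 1.025)  len=1.4182
  (v5,v7,v1) [-+-] → (1.14, 0.2074, 1.025)–(0.27816, 0.2074, 1.025)  len=0.8618
  (v6,v4,v2) [+-+] → (1.14, 0.2074, -1.025)–(-0.27816, 0.2074, -1.025)  len=1.4182
  (v6,v5,v4) [+--] → (1.14, 0.2074, -0.2501)–(1.14, 0.2074, -1.025)  len=0.7749
  (v7,v5,v6) [+-+] → (1.14, 0.2074, 1.025)–(1.14, 0.2074, -0.2501)  len=1.2751

Chained into 1 loop(s):
  loop 1: 8 segments, perimeter = 8.6600
Total perimeter = 8.660


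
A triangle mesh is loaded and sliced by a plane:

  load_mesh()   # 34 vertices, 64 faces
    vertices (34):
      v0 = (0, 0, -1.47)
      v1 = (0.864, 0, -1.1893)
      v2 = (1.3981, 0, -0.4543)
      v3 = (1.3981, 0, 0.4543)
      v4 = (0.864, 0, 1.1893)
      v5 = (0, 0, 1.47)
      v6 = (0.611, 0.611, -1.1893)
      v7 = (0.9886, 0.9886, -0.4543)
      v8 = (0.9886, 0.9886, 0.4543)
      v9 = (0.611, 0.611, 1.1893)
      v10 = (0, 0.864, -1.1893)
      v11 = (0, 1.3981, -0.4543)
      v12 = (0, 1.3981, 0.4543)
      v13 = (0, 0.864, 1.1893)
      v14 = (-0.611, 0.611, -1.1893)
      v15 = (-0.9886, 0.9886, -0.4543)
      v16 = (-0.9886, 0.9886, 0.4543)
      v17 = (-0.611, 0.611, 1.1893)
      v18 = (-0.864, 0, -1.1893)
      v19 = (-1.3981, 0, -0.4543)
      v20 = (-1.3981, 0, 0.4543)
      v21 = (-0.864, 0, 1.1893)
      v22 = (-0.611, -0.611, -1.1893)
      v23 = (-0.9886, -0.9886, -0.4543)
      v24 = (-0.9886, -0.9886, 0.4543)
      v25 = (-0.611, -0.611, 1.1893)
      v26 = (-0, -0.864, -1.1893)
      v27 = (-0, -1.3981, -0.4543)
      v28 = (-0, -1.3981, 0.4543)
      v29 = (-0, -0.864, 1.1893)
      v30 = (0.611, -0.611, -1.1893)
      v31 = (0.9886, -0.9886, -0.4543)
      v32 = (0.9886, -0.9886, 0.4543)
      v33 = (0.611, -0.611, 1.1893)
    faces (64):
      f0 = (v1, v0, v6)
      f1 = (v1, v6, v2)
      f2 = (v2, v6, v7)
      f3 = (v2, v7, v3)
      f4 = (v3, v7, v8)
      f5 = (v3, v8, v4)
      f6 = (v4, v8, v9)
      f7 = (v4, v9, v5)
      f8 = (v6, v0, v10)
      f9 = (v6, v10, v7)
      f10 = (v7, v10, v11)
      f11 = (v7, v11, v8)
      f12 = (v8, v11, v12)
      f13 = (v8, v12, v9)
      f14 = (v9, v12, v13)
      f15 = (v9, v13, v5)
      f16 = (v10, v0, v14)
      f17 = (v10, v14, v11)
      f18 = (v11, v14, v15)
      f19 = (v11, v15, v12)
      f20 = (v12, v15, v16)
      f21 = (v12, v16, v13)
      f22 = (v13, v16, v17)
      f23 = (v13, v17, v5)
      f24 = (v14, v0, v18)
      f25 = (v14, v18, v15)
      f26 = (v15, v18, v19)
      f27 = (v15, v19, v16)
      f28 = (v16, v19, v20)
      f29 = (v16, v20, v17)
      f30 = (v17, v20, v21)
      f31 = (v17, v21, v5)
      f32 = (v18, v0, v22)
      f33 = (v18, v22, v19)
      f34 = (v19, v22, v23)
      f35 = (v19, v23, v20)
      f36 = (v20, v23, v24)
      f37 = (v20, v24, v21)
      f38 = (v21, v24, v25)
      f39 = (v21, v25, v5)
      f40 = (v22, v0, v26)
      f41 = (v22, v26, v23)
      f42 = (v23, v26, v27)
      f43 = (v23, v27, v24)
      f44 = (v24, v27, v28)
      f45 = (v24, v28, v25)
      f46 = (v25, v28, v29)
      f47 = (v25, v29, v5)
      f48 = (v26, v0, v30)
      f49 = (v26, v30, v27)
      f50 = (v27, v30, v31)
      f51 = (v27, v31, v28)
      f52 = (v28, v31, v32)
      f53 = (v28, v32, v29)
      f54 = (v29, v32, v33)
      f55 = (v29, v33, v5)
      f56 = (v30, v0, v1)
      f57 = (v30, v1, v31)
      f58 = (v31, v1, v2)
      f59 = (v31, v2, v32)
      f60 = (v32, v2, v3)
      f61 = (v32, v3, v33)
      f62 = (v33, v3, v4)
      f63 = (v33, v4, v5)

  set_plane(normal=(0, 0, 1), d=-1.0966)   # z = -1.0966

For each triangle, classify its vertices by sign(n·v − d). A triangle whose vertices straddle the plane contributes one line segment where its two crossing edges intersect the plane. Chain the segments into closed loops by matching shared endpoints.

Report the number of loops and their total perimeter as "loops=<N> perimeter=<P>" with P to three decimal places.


loops=1 perimeter=5.703

Straddling triangles (16 of 64):
  (v1,v6,v2) [--+] → (0.710271, 0.533939, -1.0966)–(0.931362, 0, -1.0966)  len=0.5779
  (v2,v6,v7) [+-+] → (0.710271, 0.533939, -1.0966)–(0.658624, 0.658624, -1.0966)  len=0.1350
  (v6,v10,v7) [--+] → (0.124685, 0.879715, -1.0966)–(0.658624, 0.658624, -1.0966)  len=0.5779
  (v7,v10,v11) [+-+] → (0.124685, 0.879715, -1.0966)–(0, 0.931362, -1.0966)  len=0.1350
  (v10,v14,v11) [--+] → (-0.533939, 0.710271, -1.0966)–(0, 0.931362, -1.0966)  len=0.5779
  (v11,v14,v15) [+-+] → (-0.533939, 0.710271, -1.0966)–(-0.658624, 0.658624, -1.0966)  len=0.1350
  (v14,v18,v15) [--+] → (-0.879715, 0.124685, -1.0966)–(-0.658624, 0.658624, -1.0966)  len=0.5779
  (v15,v18,v19) [+-+] → (-0.879715, 0.124685, -1.0966)–(-0.931362, 0, -1.0966)  len=0.1350
  (v18,v22,v19) [--+] → (-0.710271, -0.533939, -1.0966)–(-0.931362, 0, -1.0966)  len=0.5779
  (v19,v22,v23) [+-+] → (-0.710271, -0.533939, -1.0966)–(-0.658624, -0.658624, -1.0966)  len=0.1350
  (v22,v26,v23) [--+] → (-0.124685, -0.879715, -1.0966)–(-0.658624, -0.658624, -1.0966)  len=0.5779
  (v23,v26,v27) [+-+] → (-0.124685, -0.879715, -1.0966)–(0, -0.931362, -1.0966)  len=0.1350
  (v26,v30,v27) [--+] → (0.533939, -0.710271, -1.0966)–(0, -0.931362, -1.0966)  len=0.5779
  (v27,v30,v31) [+-+] → (0.533939, -0.710271, -1.0966)–(0.658624, -0.658624, -1.0966)  len=0.1350
  (v30,v1,v31) [--+] → (0.879715, -0.124685, -1.0966)–(0.658624, -0.658624, -1.0966)  len=0.5779
  (v31,v1,v2) [+-+] → (0.879715, -0.124685, -1.0966)–(0.931362, 0, -1.0966)  len=0.1350

Chained into 1 loop(s):
  loop 1: 16 segments, perimeter = 5.7029
Total perimeter = 5.703


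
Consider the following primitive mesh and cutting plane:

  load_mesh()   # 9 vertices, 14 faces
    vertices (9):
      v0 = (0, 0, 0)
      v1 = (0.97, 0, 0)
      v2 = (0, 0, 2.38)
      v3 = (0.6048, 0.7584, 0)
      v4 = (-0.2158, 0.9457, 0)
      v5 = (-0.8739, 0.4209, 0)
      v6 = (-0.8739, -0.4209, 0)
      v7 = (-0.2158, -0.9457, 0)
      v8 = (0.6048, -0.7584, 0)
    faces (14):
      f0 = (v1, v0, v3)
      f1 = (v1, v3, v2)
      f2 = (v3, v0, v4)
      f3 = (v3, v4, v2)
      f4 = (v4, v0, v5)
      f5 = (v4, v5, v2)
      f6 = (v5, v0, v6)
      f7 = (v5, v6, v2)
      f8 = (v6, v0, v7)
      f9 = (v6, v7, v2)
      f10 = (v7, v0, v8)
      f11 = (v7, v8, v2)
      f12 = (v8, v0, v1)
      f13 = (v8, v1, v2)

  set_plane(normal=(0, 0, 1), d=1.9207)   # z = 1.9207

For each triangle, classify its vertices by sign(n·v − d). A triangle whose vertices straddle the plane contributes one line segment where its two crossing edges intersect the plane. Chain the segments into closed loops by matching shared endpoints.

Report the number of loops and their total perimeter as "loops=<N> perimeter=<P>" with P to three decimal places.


loops=1 perimeter=1.137

Straddling triangles (7 of 14):
  (v1,v3,v2) [--+] → (0.116716, 0.146358, 1.9207)–(0.187194, 0, 1.9207)  len=0.1624
  (v3,v4,v2) [--+] → (-0.0416458, 0.182504, 1.9207)–(0.116716, 0.146358, 1.9207)  len=0.1624
  (v4,v5,v2) [--+] → (-0.168648, 0.0812266, 1.9207)–(-0.0416458, 0.182504, 1.9207)  len=0.1624
  (v5,v6,v2) [--+] → (-0.168648, -0.0812266, 1.9207)–(-0.168648, 0.0812266, 1.9207)  len=0.1625
  (v6,v7,v2) [--+] → (-0.0416458, -0.182504, 1.9207)–(-0.168648, -0.0812266, 1.9207)  len=0.1624
  (v7,v8,v2) [--+] → (0.116716, -0.146358, 1.9207)–(-0.0416458, -0.182504, 1.9207)  len=0.1624
  (v8,v1,v2) [--+] → (0.187194, 0, 1.9207)–(0.116716, -0.146358, 1.9207)  len=0.1624

Chained into 1 loop(s):
  loop 1: 7 segments, perimeter = 1.1371
Total perimeter = 1.137


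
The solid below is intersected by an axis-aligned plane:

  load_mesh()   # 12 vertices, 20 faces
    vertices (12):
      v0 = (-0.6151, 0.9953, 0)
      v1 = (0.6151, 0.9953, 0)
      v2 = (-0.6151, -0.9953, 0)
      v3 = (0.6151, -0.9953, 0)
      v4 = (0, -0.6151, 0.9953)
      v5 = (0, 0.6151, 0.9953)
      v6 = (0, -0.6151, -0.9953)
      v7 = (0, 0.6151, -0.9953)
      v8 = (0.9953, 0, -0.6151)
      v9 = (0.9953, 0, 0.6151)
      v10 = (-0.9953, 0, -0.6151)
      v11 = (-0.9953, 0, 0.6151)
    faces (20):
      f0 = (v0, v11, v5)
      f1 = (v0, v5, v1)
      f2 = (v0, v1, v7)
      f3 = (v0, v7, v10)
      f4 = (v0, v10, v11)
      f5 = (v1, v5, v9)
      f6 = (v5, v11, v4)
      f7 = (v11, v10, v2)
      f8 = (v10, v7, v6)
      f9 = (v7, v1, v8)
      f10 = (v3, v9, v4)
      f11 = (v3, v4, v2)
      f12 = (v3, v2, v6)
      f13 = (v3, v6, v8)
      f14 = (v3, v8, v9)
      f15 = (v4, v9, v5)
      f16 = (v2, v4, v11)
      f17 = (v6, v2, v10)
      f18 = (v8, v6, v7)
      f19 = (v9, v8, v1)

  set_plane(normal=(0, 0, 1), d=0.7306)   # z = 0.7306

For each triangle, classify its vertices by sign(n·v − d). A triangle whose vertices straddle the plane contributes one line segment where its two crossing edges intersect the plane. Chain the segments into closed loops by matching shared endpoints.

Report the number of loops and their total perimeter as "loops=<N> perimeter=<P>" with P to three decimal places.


Straddling triangles (8 of 20):
  (v0,v11,v5) [--+] → (-0.69294, 0.18686, 0.7306)–(-0.163586, 0.716214, 0.7306)  len=0.7486
  (v0,v5,v1) [-+-] → (-0.163586, 0.716214, 0.7306)–(0.163586, 0.716214, 0.7306)  len=0.3272
  (v1,v5,v9) [-+-] → (0.163586, 0.716214, 0.7306)–(0.69294, 0.18686, 0.7306)  len=0.7486
  (v5,v11,v4) [+-+] → (-0.69294, 0.18686, 0.7306)–(-0.69294, -0.18686, 0.7306)  len=0.3737
  (v3,v9,v4) [--+] → (0.69294, -0.18686, 0.7306)–(0.163586, -0.716214, 0.7306)  len=0.7486
  (v3,v4,v2) [-+-] → (0.163586, -0.716214, 0.7306)–(-0.163586, -0.716214, 0.7306)  len=0.3272
  (v4,v9,v5) [+-+] → (0.69294, -0.18686, 0.7306)–(0.69294, 0.18686, 0.7306)  len=0.3737
  (v2,v4,v11) [-+-] → (-0.163586, -0.716214, 0.7306)–(-0.69294, -0.18686, 0.7306)  len=0.7486

Chained into 1 loop(s):
  loop 1: 8 segments, perimeter = 4.3963
Total perimeter = 4.396

loops=1 perimeter=4.396


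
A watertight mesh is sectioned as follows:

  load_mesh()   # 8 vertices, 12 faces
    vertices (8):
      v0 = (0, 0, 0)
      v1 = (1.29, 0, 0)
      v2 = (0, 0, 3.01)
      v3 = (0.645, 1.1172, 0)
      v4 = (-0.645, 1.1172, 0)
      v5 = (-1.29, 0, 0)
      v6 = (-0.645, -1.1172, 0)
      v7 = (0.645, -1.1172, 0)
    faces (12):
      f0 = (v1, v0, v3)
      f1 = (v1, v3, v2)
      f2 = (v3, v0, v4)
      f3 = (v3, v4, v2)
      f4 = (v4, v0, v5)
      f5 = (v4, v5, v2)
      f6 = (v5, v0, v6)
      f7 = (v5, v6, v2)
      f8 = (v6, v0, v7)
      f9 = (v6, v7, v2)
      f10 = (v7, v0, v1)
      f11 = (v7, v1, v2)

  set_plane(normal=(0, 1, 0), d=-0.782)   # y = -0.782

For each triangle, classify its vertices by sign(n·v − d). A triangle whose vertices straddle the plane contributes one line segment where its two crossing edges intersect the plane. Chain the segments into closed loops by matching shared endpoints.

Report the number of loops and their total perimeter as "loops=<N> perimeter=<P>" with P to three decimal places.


loops=1 perimeter=4.545

Straddling triangles (6 of 12):
  (v5,v0,v6) [++-] → (-0.451477, -0.782, 0)–(-0.838523, -0.782, 0)  len=0.3870
  (v5,v6,v2) [+-+] → (-0.838523, -0.782, 0)–(-0.451477, -0.782, 0.903108)  len=0.9826
  (v6,v0,v7) [-+-] → (-0.451477, -0.782, 0)–(0.451477, -0.782, 0)  len=0.9030
  (v6,v7,v2) [--+] → (0.451477, -0.782, 0.903108)–(-0.451477, -0.782, 0.903108)  len=0.9030
  (v7,v0,v1) [-++] → (0.451477, -0.782, 0)–(0.838523, -0.782, 0)  len=0.3870
  (v7,v1,v2) [-++] → (0.838523, -0.782, 0)–(0.451477, -0.782, 0.903108)  len=0.9826

Chained into 1 loop(s):
  loop 1: 6 segments, perimeter = 4.5451
Total perimeter = 4.545


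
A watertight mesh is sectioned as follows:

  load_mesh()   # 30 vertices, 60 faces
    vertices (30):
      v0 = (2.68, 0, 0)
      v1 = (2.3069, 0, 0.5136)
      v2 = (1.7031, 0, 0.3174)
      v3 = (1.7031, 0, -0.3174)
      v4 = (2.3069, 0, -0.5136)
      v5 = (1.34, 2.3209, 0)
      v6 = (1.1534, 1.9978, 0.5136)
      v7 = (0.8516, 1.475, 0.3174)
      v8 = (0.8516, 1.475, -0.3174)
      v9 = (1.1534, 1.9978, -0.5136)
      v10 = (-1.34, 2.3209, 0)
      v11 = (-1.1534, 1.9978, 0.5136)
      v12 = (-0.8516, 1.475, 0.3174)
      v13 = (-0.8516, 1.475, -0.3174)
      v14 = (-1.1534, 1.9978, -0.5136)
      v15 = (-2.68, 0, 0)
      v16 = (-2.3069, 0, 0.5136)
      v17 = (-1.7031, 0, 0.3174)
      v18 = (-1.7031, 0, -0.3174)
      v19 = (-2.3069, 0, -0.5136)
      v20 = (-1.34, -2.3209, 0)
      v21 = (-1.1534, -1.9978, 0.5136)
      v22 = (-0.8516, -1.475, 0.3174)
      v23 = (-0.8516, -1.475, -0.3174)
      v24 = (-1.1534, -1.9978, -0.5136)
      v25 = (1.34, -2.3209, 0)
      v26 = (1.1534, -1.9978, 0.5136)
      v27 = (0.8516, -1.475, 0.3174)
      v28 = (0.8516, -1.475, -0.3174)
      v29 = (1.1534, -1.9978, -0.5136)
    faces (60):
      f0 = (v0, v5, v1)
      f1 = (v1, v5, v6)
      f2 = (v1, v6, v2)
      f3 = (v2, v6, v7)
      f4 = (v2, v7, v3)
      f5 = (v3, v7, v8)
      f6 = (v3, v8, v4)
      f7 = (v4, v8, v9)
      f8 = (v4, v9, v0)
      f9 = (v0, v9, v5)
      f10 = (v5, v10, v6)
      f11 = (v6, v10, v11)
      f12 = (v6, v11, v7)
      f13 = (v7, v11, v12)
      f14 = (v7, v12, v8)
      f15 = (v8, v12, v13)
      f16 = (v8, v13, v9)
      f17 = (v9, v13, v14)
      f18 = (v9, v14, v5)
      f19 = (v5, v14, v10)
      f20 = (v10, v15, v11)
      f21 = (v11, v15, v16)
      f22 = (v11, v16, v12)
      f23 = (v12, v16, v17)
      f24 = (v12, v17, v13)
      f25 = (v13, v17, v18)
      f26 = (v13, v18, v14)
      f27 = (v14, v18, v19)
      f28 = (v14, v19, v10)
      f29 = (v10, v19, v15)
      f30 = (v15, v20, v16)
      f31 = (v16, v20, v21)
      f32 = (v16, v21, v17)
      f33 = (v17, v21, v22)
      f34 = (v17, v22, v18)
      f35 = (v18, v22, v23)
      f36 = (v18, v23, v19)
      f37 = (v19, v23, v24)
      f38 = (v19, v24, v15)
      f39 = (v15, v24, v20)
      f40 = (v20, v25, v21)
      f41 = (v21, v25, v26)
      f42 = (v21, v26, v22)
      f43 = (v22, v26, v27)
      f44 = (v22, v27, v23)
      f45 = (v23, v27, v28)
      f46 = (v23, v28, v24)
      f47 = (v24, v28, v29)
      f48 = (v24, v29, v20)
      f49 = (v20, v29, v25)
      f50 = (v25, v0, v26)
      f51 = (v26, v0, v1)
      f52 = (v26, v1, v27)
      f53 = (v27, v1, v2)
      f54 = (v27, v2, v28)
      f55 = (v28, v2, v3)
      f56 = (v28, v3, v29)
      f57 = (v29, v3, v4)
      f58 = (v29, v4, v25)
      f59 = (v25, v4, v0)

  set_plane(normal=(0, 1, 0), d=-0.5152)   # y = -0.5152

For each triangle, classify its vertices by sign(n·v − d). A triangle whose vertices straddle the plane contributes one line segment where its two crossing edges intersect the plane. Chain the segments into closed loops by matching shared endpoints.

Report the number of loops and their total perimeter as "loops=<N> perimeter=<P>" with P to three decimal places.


loops=2 perimeter=6.348

Straddling triangles (20 of 60):
  (v15,v20,v16) [+-+] → (-2.38254, -0.5152, 0)–(-2.09226, -0.5152, 0.39959)  len=0.4939
  (v16,v20,v21) [+--] → (-2.09226, -0.5152, 0.39959)–(-2.00943, -0.5152, 0.5136)  len=0.1409
  (v16,v21,v17) [+-+] → (-2.00943, -0.5152, 0.5136)–(-1.56134, -0.5152, 0.367997)  len=0.4712
  (v17,v21,v22) [+--] → (-1.56134, -0.5152, 0.367997)–(-1.40568, -0.5152, 0.3174)  len=0.1637
  (v17,v22,v18) [+-+] → (-1.40568, -0.5152, 0.3174)–(-1.40568, -0.5152, -0.0956719)  len=0.4131
  (v18,v22,v23) [+--] → (-1.40568, -0.5152, -0.0956719)–(-1.40568, -0.5152, -0.3174)  len=0.2217
  (v18,v23,v19) [+-+] → (-1.40568, -0.5152, -0.3174)–(-1.79858, -0.5152, -0.44507)  len=0.4131
  (v19,v23,v24) [+--] → (-1.79858, -0.5152, -0.44507)–(-2.00943, -0.5152, -0.5136)  len=0.2217
  (v19,v24,v15) [+-+] → (-2.00943, -0.5152, -0.5136)–(-2.28631, -0.5152, -0.132449)  len=0.4711
  (v15,v24,v20) [+--] → (-2.28631, -0.5152, -0.132449)–(-2.38254, -0.5152, 0)  len=0.1637
  (v25,v0,v26) [-+-] → (2.38254, -0.5152, 0)–(2.28631, -0.5152, 0.132449)  len=0.1637
  (v26,v0,v1) [-++] → (2.28631, -0.5152, 0.132449)–(2.00943, -0.5152, 0.5136)  len=0.4711
  (v26,v1,v27) [-+-] → (2.00943, -0.5152, 0.5136)–(1.79858, -0.5152, 0.44507)  len=0.2217
  (v27,v1,v2) [-++] → (1.79858, -0.5152, 0.44507)–(1.40568, -0.5152, 0.3174)  len=0.4131
  (v27,v2,v28) [-+-] → (1.40568, -0.5152, 0.3174)–(1.40568, -0.5152, 0.0956719)  len=0.2217
  (v28,v2,v3) [-++] → (1.40568, -0.5152, 0.0956719)–(1.40568, -0.5152, -0.3174)  len=0.4131
  (v28,v3,v29) [-+-] → (1.40568, -0.5152, -0.3174)–(1.56134, -0.5152, -0.367997)  len=0.1637
  (v29,v3,v4) [-++] → (1.56134, -0.5152, -0.367997)–(2.00943, -0.5152, -0.5136)  len=0.4712
  (v29,v4,v25) [-+-] → (2.00943, -0.5152, -0.5136)–(2.09226, -0.5152, -0.39959)  len=0.1409
  (v25,v4,v0) [-++] → (2.09226, -0.5152, -0.39959)–(2.38254, -0.5152, 0)  len=0.4939

Chained into 2 loop(s):
  loop 1: 10 segments, perimeter = 3.1741
  loop 2: 10 segments, perimeter = 3.1741
Total perimeter = 6.348


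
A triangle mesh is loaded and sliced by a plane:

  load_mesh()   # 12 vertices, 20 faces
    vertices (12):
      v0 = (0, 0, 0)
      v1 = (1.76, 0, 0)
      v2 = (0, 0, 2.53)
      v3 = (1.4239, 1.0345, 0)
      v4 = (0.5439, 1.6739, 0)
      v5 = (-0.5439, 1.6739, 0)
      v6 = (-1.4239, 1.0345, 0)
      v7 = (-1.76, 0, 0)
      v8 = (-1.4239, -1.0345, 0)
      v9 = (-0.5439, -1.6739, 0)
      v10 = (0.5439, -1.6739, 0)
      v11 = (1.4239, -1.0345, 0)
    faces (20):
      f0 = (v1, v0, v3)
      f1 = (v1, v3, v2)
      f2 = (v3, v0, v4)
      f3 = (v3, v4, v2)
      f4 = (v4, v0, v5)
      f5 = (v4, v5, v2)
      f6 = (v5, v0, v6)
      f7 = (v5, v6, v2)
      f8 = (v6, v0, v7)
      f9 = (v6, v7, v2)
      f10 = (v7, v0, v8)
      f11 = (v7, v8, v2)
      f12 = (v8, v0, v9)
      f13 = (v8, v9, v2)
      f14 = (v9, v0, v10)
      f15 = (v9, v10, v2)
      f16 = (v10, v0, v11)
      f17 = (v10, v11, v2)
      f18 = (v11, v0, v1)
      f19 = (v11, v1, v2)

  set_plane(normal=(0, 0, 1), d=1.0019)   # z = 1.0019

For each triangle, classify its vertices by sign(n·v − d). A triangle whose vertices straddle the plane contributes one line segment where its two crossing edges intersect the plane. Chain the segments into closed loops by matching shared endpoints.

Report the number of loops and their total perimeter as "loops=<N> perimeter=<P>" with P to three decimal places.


Straddling triangles (10 of 20):
  (v1,v3,v2) [--+] → (0.860024, 0.62483, 1.0019)–(1.06303, 0, 1.0019)  len=0.6570
  (v3,v4,v2) [--+] → (0.328511, 1.01102, 1.0019)–(0.860024, 0.62483, 1.0019)  len=0.6570
  (v4,v5,v2) [--+] → (-0.328511, 1.01102, 1.0019)–(0.328511, 1.01102, 1.0019)  len=0.6570
  (v5,v6,v2) [--+] → (-0.860024, 0.62483, 1.0019)–(-0.328511, 1.01102, 1.0019)  len=0.6570
  (v6,v7,v2) [--+] → (-1.06303, 0, 1.0019)–(-0.860024, 0.62483, 1.0019)  len=0.6570
  (v7,v8,v2) [--+] → (-0.860024, -0.62483, 1.0019)–(-1.06303, 0, 1.0019)  len=0.6570
  (v8,v9,v2) [--+] → (-0.328511, -1.01102, 1.0019)–(-0.860024, -0.62483, 1.0019)  len=0.6570
  (v9,v10,v2) [--+] → (0.328511, -1.01102, 1.0019)–(-0.328511, -1.01102, 1.0019)  len=0.6570
  (v10,v11,v2) [--+] → (0.860024, -0.62483, 1.0019)–(0.328511, -1.01102, 1.0019)  len=0.6570
  (v11,v1,v2) [--+] → (1.06303, 0, 1.0019)–(0.860024, -0.62483, 1.0019)  len=0.6570

Chained into 1 loop(s):
  loop 1: 10 segments, perimeter = 6.5700
Total perimeter = 6.570

loops=1 perimeter=6.570


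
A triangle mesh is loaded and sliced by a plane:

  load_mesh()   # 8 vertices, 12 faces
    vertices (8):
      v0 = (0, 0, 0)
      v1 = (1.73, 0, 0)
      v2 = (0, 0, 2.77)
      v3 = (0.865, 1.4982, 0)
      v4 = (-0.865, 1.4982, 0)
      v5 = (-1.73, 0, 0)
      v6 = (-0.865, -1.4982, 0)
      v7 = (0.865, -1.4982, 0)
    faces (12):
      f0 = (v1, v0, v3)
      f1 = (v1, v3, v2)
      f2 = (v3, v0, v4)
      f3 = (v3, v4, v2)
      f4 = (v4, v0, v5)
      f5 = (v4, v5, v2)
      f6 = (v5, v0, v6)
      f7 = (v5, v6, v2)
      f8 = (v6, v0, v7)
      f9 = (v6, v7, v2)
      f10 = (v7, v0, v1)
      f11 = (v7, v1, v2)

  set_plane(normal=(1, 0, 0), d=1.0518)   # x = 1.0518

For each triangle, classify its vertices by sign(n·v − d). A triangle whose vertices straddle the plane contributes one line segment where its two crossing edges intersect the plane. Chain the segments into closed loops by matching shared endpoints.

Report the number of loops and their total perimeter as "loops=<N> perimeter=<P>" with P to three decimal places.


Straddling triangles (4 of 12):
  (v1,v0,v3) [+--] → (1.0518, 0, 0)–(1.0518, 1.17466, 0)  len=1.1747
  (v1,v3,v2) [+--] → (1.0518, 1.17466, 0)–(1.0518, 0, 1.0859)  len=1.5997
  (v7,v0,v1) [--+] → (1.0518, 0, 0)–(1.0518, -1.17466, 0)  len=1.1747
  (v7,v1,v2) [-+-] → (1.0518, -1.17466, 0)–(1.0518, 0, 1.0859)  len=1.5997

Chained into 1 loop(s):
  loop 1: 4 segments, perimeter = 5.5487
Total perimeter = 5.549

loops=1 perimeter=5.549


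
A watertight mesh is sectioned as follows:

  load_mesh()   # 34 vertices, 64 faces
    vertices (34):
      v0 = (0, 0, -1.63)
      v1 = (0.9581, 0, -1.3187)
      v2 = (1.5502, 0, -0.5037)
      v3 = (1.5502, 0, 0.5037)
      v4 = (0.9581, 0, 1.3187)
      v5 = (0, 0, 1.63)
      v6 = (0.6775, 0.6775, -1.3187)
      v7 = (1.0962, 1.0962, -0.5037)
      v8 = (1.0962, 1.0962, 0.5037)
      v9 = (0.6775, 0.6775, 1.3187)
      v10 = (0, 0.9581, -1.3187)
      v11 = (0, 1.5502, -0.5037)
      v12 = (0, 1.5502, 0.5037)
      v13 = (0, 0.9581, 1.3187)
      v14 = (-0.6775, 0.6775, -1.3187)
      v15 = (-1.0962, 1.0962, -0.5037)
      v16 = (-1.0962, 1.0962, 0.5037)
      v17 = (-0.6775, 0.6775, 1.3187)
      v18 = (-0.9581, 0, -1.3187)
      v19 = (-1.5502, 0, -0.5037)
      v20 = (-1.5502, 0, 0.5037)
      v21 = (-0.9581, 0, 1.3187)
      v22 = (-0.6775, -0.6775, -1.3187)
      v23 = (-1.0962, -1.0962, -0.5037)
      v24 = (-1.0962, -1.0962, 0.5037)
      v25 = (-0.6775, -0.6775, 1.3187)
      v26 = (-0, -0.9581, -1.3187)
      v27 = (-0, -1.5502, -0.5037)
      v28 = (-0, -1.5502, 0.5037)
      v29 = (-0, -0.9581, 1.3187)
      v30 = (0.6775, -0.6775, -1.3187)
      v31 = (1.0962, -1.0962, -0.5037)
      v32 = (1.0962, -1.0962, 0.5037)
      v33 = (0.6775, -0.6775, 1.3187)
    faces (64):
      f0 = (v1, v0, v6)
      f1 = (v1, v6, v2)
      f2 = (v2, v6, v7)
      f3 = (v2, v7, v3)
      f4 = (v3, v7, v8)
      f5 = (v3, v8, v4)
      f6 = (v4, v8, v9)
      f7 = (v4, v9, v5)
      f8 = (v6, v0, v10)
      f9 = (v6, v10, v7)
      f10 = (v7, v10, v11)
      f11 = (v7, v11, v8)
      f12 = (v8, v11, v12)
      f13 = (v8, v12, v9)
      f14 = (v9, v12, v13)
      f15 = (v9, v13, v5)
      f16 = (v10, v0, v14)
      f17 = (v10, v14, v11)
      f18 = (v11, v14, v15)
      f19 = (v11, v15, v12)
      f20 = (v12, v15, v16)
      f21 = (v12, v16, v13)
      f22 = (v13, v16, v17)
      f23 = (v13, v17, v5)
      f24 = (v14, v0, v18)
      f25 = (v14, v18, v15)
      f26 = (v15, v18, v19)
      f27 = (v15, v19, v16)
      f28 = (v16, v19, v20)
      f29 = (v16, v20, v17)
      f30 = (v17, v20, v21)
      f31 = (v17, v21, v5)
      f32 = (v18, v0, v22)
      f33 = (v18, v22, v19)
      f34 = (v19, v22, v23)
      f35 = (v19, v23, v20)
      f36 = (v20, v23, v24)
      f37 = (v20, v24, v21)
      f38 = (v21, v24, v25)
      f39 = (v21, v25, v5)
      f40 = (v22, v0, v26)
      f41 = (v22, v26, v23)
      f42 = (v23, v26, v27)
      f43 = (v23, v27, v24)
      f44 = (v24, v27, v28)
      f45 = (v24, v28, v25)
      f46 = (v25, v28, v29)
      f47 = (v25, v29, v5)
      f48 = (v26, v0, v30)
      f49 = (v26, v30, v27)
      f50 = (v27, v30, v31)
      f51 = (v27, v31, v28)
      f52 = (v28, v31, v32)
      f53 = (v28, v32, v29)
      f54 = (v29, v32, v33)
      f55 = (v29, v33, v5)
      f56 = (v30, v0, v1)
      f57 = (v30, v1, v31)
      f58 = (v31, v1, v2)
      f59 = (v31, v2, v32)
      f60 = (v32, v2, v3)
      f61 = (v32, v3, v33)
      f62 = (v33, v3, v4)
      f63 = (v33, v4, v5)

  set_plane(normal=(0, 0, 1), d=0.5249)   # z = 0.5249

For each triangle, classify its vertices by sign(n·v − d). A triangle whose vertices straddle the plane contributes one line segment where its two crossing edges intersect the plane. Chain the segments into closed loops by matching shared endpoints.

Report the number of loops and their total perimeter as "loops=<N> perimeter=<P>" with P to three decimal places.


Straddling triangles (16 of 64):
  (v3,v8,v4) [--+] → (1.09261, 1.06769, 0.5249)–(1.5348, 0, 0.5249)  len=1.1556
  (v4,v8,v9) [+-+] → (1.09261, 1.06769, 0.5249)–(1.08531, 1.08531, 0.5249)  len=0.0191
  (v8,v12,v9) [--+] → (0.0176233, 1.5275, 0.5249)–(1.08531, 1.08531, 0.5249)  len=1.1556
  (v9,v12,v13) [+-+] → (0.0176233, 1.5275, 0.5249)–(0, 1.5348, 0.5249)  len=0.0191
  (v12,v16,v13) [--+] → (-1.06769, 1.09261, 0.5249)–(0, 1.5348, 0.5249)  len=1.1556
  (v13,v16,v17) [+-+] → (-1.06769, 1.09261, 0.5249)–(-1.08531, 1.08531, 0.5249)  len=0.0191
  (v16,v20,v17) [--+] → (-1.5275, 0.0176233, 0.5249)–(-1.08531, 1.08531, 0.5249)  len=1.1556
  (v17,v20,v21) [+-+] → (-1.5275, 0.0176233, 0.5249)–(-1.5348, 0, 0.5249)  len=0.0191
  (v20,v24,v21) [--+] → (-1.09261, -1.06769, 0.5249)–(-1.5348, 0, 0.5249)  len=1.1556
  (v21,v24,v25) [+-+] → (-1.09261, -1.06769, 0.5249)–(-1.08531, -1.08531, 0.5249)  len=0.0191
  (v24,v28,v25) [--+] → (-0.0176233, -1.5275, 0.5249)–(-1.08531, -1.08531, 0.5249)  len=1.1556
  (v25,v28,v29) [+-+] → (-0.0176233, -1.5275, 0.5249)–(0, -1.5348, 0.5249)  len=0.0191
  (v28,v32,v29) [--+] → (1.06769, -1.09261, 0.5249)–(0, -1.5348, 0.5249)  len=1.1556
  (v29,v32,v33) [+-+] → (1.06769, -1.09261, 0.5249)–(1.08531, -1.08531, 0.5249)  len=0.0191
  (v32,v3,v33) [--+] → (1.5275, -0.0176233, 0.5249)–(1.08531, -1.08531, 0.5249)  len=1.1556
  (v33,v3,v4) [+-+] → (1.5275, -0.0176233, 0.5249)–(1.5348, 0, 0.5249)  len=0.0191

Chained into 1 loop(s):
  loop 1: 16 segments, perimeter = 9.3977
Total perimeter = 9.398

loops=1 perimeter=9.398


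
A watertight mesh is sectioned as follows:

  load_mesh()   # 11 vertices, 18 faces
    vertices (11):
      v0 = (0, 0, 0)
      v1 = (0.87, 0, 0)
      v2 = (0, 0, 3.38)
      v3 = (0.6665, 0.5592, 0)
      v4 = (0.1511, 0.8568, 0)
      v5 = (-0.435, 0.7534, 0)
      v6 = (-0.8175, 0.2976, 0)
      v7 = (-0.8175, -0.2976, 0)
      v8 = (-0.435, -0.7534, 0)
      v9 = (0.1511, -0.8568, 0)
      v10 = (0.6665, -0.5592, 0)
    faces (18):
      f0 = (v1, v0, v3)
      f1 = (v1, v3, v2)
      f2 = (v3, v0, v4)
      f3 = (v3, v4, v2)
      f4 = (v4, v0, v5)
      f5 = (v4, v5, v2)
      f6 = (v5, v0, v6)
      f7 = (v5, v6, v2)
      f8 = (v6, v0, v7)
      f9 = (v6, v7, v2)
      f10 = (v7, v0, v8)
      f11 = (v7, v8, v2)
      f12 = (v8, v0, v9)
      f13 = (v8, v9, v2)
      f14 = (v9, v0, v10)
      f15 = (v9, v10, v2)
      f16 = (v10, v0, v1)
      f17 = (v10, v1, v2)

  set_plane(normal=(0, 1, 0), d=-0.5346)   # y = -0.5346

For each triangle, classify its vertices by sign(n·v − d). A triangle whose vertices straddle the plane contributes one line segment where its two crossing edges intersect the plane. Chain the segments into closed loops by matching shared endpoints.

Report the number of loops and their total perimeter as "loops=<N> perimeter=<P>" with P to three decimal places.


Straddling triangles (8 of 18):
  (v7,v0,v8) [++-] → (-0.308669, -0.5346, 0)–(-0.618613, -0.5346, 0)  len=0.3099
  (v7,v8,v2) [+-+] → (-0.618613, -0.5346, 0)–(-0.308669, -0.5346, 0.981609)  len=1.0294
  (v8,v0,v9) [-+-] → (-0.308669, -0.5346, 0)–(0.0942788, -0.5346, 0)  len=0.4029
  (v8,v9,v2) [--+] → (0.0942788, -0.5346, 1.27105)–(-0.308669, -0.5346, 0.981609)  len=0.4961
  (v9,v0,v10) [-+-] → (0.0942788, -0.5346, 0)–(0.63718, -0.5346, 0)  len=0.5429
  (v9,v10,v2) [--+] → (0.63718, -0.5346, 0.148691)–(0.0942788, -0.5346, 1.27105)  len=1.2468
  (v10,v0,v1) [-++] → (0.63718, -0.5346, 0)–(0.675452, -0.5346, 0)  len=0.0383
  (v10,v1,v2) [-++] → (0.675452, -0.5346, 0)–(0.63718, -0.5346, 0.148691)  len=0.1535

Chained into 1 loop(s):
  loop 1: 8 segments, perimeter = 4.2199
Total perimeter = 4.220

loops=1 perimeter=4.220


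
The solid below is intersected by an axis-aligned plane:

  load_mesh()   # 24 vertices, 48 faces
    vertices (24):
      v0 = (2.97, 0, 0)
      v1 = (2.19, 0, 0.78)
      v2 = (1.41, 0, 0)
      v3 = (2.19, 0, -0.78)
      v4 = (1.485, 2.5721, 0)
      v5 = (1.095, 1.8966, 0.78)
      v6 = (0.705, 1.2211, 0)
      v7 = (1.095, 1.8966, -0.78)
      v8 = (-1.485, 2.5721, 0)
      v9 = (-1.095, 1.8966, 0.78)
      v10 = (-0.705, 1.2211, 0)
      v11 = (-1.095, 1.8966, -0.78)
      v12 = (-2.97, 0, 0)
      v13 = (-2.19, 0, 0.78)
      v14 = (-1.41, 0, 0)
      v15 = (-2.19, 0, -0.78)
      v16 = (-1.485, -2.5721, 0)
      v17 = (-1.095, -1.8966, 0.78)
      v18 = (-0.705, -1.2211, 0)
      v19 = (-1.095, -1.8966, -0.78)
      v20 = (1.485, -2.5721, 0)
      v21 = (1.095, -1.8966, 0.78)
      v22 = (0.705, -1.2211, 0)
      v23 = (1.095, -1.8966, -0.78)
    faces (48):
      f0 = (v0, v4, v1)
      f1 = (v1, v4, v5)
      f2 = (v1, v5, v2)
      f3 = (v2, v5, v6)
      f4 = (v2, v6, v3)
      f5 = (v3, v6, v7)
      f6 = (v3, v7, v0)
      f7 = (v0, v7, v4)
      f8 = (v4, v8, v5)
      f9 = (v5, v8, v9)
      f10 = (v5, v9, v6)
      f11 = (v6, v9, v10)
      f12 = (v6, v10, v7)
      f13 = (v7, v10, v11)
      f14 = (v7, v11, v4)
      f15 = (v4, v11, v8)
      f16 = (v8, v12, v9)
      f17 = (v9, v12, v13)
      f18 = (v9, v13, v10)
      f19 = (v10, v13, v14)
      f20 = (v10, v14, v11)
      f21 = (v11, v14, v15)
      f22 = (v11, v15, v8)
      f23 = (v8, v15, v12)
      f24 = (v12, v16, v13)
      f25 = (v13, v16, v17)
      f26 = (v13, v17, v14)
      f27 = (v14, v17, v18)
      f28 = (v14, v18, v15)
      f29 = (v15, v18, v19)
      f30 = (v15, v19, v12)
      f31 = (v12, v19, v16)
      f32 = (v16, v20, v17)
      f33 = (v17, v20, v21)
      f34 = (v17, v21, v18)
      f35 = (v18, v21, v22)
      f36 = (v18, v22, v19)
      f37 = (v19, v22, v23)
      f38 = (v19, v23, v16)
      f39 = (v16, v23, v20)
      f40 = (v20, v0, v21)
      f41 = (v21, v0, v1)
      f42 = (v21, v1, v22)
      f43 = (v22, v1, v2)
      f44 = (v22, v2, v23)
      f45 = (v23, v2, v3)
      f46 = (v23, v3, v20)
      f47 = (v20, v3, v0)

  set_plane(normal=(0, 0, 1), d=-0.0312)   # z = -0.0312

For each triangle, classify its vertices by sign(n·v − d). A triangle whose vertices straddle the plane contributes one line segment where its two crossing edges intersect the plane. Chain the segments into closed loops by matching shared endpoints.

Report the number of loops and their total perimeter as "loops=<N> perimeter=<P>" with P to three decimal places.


loops=2 perimeter=26.280

Straddling triangles (24 of 48):
  (v2,v6,v3) [++-] → (0.7644, 1.17226, -0.0312)–(1.4412, 0, -0.0312)  len=1.3536
  (v3,v6,v7) [-+-] → (0.7644, 1.17226, -0.0312)–(0.7206, 1.24812, -0.0312)  len=0.0876
  (v3,v7,v0) [--+] → (2.895, 0.075864, -0.0312)–(2.9388, 0, -0.0312)  len=0.0876
  (v0,v7,v4) [+-+] → (2.895, 0.075864, -0.0312)–(1.4694, 2.54508, -0.0312)  len=2.8512
  (v6,v10,v7) [++-] → (-0.633, 1.24812, -0.0312)–(0.7206, 1.24812, -0.0312)  len=1.3536
  (v7,v10,v11) [-+-] → (-0.633, 1.24812, -0.0312)–(-0.7206, 1.24812, -0.0312)  len=0.0876
  (v7,v11,v4) [--+] → (1.3818, 2.54508, -0.0312)–(1.4694, 2.54508, -0.0312)  len=0.0876
  (v4,v11,v8) [+-+] → (1.3818, 2.54508, -0.0312)–(-1.4694, 2.54508, -0.0312)  len=2.8512
  (v10,v14,v11) [++-] → (-1.3974, 0.075864, -0.0312)–(-0.7206, 1.24812, -0.0312)  len=1.3536
  (v11,v14,v15) [-+-] → (-1.3974, 0.075864, -0.0312)–(-1.4412, 0, -0.0312)  len=0.0876
  (v11,v15,v8) [--+] → (-1.5132, 2.46922, -0.0312)–(-1.4694, 2.54508, -0.0312)  len=0.0876
  (v8,v15,v12) [+-+] → (-1.5132, 2.46922, -0.0312)–(-2.9388, 0, -0.0312)  len=2.8512
  (v14,v18,v15) [++-] → (-0.7644, -1.17226, -0.0312)–(-1.4412, 0, -0.0312)  len=1.3536
  (v15,v18,v19) [-+-] → (-0.7644, -1.17226, -0.0312)–(-0.7206, -1.24812, -0.0312)  len=0.0876
  (v15,v19,v12) [--+] → (-2.895, -0.075864, -0.0312)–(-2.9388, 0, -0.0312)  len=0.0876
  (v12,v19,v16) [+-+] → (-2.895, -0.075864, -0.0312)–(-1.4694, -2.54508, -0.0312)  len=2.8512
  (v18,v22,v19) [++-] → (0.633, -1.24812, -0.0312)–(-0.7206, -1.24812, -0.0312)  len=1.3536
  (v19,v22,v23) [-+-] → (0.633, -1.24812, -0.0312)–(0.7206, -1.24812, -0.0312)  len=0.0876
  (v19,v23,v16) [--+] → (-1.3818, -2.54508, -0.0312)–(-1.4694, -2.54508, -0.0312)  len=0.0876
  (v16,v23,v20) [+-+] → (-1.3818, -2.54508, -0.0312)–(1.4694, -2.54508, -0.0312)  len=2.8512
  (v22,v2,v23) [++-] → (1.3974, -0.075864, -0.0312)–(0.7206, -1.24812, -0.0312)  len=1.3536
  (v23,v2,v3) [-+-] → (1.3974, -0.075864, -0.0312)–(1.4412, 0, -0.0312)  len=0.0876
  (v23,v3,v20) [--+] → (1.5132, -2.46922, -0.0312)–(1.4694, -2.54508, -0.0312)  len=0.0876
  (v20,v3,v0) [+-+] → (1.5132, -2.46922, -0.0312)–(2.9388, 0, -0.0312)  len=2.8512

Chained into 2 loop(s):
  loop 1: 12 segments, perimeter = 8.6472
  loop 2: 12 segments, perimeter = 17.6328
Total perimeter = 26.280


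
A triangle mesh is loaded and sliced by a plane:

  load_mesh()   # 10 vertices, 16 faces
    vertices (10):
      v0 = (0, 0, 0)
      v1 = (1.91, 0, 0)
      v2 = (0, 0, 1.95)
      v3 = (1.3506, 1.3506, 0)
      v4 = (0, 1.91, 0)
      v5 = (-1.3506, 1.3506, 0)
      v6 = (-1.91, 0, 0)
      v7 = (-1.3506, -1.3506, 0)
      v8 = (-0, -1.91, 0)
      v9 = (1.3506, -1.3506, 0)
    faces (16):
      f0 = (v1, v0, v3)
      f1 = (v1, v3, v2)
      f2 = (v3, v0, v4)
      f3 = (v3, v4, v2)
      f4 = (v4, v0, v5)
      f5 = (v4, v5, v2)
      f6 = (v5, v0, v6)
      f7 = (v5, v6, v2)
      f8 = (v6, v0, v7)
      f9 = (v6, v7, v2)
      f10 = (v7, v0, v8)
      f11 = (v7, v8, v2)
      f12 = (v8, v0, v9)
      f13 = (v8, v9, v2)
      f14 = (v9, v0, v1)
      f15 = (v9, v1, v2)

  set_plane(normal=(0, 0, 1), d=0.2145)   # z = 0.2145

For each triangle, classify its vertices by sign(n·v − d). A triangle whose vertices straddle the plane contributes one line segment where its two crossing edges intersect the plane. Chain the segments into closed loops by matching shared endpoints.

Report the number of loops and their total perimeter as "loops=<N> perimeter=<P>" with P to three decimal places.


loops=1 perimeter=10.408

Straddling triangles (8 of 16):
  (v1,v3,v2) [--+] → (1.20203, 1.20203, 0.2145)–(1.6999, 0, 0.2145)  len=1.3011
  (v3,v4,v2) [--+] → (0, 1.6999, 0.2145)–(1.20203, 1.20203, 0.2145)  len=1.3011
  (v4,v5,v2) [--+] → (-1.20203, 1.20203, 0.2145)–(0, 1.6999, 0.2145)  len=1.3011
  (v5,v6,v2) [--+] → (-1.6999, 0, 0.2145)–(-1.20203, 1.20203, 0.2145)  len=1.3011
  (v6,v7,v2) [--+] → (-1.20203, -1.20203, 0.2145)–(-1.6999, 0, 0.2145)  len=1.3011
  (v7,v8,v2) [--+] → (0, -1.6999, 0.2145)–(-1.20203, -1.20203, 0.2145)  len=1.3011
  (v8,v9,v2) [--+] → (1.20203, -1.20203, 0.2145)–(0, -1.6999, 0.2145)  len=1.3011
  (v9,v1,v2) [--+] → (1.6999, 0, 0.2145)–(1.20203, -1.20203, 0.2145)  len=1.3011

Chained into 1 loop(s):
  loop 1: 8 segments, perimeter = 10.4085
Total perimeter = 10.408


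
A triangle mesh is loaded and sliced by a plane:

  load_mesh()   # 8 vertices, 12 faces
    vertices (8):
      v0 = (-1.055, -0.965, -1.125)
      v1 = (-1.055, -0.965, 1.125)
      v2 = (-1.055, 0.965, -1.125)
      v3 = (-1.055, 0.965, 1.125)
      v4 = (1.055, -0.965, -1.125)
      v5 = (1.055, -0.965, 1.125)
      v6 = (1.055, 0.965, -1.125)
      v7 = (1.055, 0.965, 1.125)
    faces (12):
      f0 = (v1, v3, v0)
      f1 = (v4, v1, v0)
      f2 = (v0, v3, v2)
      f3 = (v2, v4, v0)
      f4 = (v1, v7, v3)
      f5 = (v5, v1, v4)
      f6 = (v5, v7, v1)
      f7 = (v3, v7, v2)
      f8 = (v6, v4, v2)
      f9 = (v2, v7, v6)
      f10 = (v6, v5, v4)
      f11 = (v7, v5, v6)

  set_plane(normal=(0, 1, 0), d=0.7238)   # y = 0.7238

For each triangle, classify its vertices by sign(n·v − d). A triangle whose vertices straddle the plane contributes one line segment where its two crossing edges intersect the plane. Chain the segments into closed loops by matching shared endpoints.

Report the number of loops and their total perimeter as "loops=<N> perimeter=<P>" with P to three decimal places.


Straddling triangles (8 of 12):
  (v1,v3,v0) [-+-] → (-1.055, 0.7238, 1.125)–(-1.055, 0.7238, 0.843808)  len=0.2812
  (v0,v3,v2) [-++] → (-1.055, 0.7238, 0.843808)–(-1.055, 0.7238, -1.125)  len=1.9688
  (v2,v4,v0) [+--] → (-0.791305, 0.7238, -1.125)–(-1.055, 0.7238, -1.125)  len=0.2637
  (v1,v7,v3) [-++] → (0.791305, 0.7238, 1.125)–(-1.055, 0.7238, 1.125)  len=1.8463
  (v5,v7,v1) [-+-] → (1.055, 0.7238, 1.125)–(0.791305, 0.7238, 1.125)  len=0.2637
  (v6,v4,v2) [+-+] → (1.055, 0.7238, -1.125)–(-0.791305, 0.7238, -1.125)  len=1.8463
  (v6,v5,v4) [+--] → (1.055, 0.7238, -0.843808)–(1.055, 0.7238, -1.125)  len=0.2812
  (v7,v5,v6) [+-+] → (1.055, 0.7238, 1.125)–(1.055, 0.7238, -0.843808)  len=1.9688

Chained into 1 loop(s):
  loop 1: 8 segments, perimeter = 8.7200
Total perimeter = 8.720

loops=1 perimeter=8.720


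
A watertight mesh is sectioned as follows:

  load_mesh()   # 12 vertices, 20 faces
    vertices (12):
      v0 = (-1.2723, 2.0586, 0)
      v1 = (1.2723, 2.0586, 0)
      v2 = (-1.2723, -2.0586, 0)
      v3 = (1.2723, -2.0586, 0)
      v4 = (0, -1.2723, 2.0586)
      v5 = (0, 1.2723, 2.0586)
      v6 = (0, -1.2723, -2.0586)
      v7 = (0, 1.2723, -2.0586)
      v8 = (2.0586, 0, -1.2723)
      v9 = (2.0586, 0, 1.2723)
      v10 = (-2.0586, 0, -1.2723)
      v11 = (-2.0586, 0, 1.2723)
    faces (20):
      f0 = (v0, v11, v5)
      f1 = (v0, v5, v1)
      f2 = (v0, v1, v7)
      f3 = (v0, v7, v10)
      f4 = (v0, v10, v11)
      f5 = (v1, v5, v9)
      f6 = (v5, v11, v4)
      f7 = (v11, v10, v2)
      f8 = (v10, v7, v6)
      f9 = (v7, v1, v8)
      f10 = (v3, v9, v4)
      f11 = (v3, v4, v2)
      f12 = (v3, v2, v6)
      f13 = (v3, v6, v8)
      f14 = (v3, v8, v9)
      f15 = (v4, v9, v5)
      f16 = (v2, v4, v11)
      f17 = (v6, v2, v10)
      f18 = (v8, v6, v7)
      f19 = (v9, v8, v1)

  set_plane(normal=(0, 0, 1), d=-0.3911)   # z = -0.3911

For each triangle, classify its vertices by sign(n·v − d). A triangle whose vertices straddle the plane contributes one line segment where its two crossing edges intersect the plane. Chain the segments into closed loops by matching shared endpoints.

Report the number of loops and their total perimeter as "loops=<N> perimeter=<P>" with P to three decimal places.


Straddling triangles (10 of 20):
  (v0,v1,v7) [++-] → (1.03058, 1.90922, -0.3911)–(-1.03058, 1.90922, -0.3911)  len=2.0612
  (v0,v7,v10) [+--] → (-1.03058, 1.90922, -0.3911)–(-1.51401, 1.42579, -0.3911)  len=0.6837
  (v0,v10,v11) [+-+] → (-1.51401, 1.42579, -0.3911)–(-2.0586, 0, -0.3911)  len=1.5263
  (v11,v10,v2) [+-+] → (-2.0586, 0, -0.3911)–(-1.51401, -1.42579, -0.3911)  len=1.5263
  (v7,v1,v8) [-+-] → (1.03058, 1.90922, -0.3911)–(1.51401, 1.42579, -0.3911)  len=0.6837
  (v3,v2,v6) [++-] → (-1.03058, -1.90922, -0.3911)–(1.03058, -1.90922, -0.3911)  len=2.0612
  (v3,v6,v8) [+--] → (1.03058, -1.90922, -0.3911)–(1.51401, -1.42579, -0.3911)  len=0.6837
  (v3,v8,v9) [+-+] → (1.51401, -1.42579, -0.3911)–(2.0586, 0, -0.3911)  len=1.5263
  (v6,v2,v10) [-+-] → (-1.03058, -1.90922, -0.3911)–(-1.51401, -1.42579, -0.3911)  len=0.6837
  (v9,v8,v1) [+-+] → (2.0586, 0, -0.3911)–(1.51401, 1.42579, -0.3911)  len=1.5263

Chained into 1 loop(s):
  loop 1: 10 segments, perimeter = 12.9620
Total perimeter = 12.962

loops=1 perimeter=12.962
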